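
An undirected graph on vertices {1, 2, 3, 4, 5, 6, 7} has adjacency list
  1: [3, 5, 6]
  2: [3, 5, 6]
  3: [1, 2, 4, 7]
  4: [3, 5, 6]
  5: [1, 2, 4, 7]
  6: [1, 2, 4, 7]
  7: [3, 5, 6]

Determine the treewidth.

A width-3 tree decomposition is:
Bags: B1 = {3, 4, 5, 6}  B2 = {1, 3, 5, 6}  B3 = {2, 3, 5, 6}  B4 = {3, 5, 6, 7}
Tree: B1–B2, B2–B3, B3–B4
Every bag has size at most 4, so the width is 4 − 1 = 3 and tw(G) ≤ 3. For the lower bound: the 4 vertex sets {4,6}, {1,3}, {5}, {2} are disjoint, each induces a connected subgraph, and every pair is joined by at least one edge of G. Contracting each set to a single vertex therefore yields K_{4} as a minor, and since treewidth is minor-monotone, tw(G) ≥ tw(K_{4}) = 3. Therefore the treewidth is 3.

3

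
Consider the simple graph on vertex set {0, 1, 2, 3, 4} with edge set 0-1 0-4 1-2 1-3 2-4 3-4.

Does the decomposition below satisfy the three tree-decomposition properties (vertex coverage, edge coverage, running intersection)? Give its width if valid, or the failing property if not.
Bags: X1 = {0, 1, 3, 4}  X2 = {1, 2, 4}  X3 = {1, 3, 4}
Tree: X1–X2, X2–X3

No — bags containing vertex 3 are not connected in the tree.

A tree decomposition must satisfy three properties: every vertex lies in some bag; for every edge, both endpoints lie together in some bag; and for every vertex, the bags containing it form a connected subtree. Here bags containing vertex 3 are not connected in the tree, so the decomposition is invalid.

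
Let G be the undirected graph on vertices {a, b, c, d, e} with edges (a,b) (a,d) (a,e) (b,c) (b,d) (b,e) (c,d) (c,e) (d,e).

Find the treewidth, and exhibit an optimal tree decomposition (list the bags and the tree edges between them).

Treewidth 3.
Bags: B1 = {a, b, d, e}  B2 = {b, c, d, e}
Tree: B1–B2

Every bag has size at most 4, so the width is 4 − 1 = 3 and tw(G) ≤ 3. On the other hand G contains the 4-clique {b, c, d, e}. A clique must lie in a single bag of any decomposition, so no decomposition can have width below 3. Combining the bounds, tw(G) = 3.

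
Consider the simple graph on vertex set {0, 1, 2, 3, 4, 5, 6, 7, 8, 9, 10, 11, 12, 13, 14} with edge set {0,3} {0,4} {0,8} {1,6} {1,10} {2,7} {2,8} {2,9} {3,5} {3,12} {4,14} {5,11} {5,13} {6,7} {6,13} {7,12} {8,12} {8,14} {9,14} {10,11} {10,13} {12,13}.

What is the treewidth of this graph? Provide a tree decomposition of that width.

Each bag holds 4 vertices, so the decomposition has width 3, which upper-bounds the treewidth. For the lower bound: the 4 vertex sets {4,9,14}, {2}, {8}, {0,3,7,12} are disjoint, each induces a connected subgraph, and every pair is joined by at least one edge of G. Contracting each set to a single vertex therefore yields K_{4} as a minor, and since treewidth is minor-monotone, tw(G) ≥ tw(K_{4}) = 3. Combining the bounds, tw(G) = 3.

Treewidth 3.
Bags: B1 = {2, 4, 9, 14}  B2 = {2, 4, 8, 14}  B3 = {0, 2, 4, 8}  B4 = {0, 2, 7, 8}  B5 = {0, 7, 8, 12}  B6 = {0, 3, 7, 12}  B7 = {3, 6, 7, 12}  B8 = {3, 6, 12, 13}  B9 = {3, 5, 6, 13}  B10 = {1, 5, 6, 13}  B11 = {1, 5, 10, 13}  B12 = {1, 5, 10, 11}
Tree: B1–B2, B2–B3, B3–B4, B4–B5, B5–B6, B6–B7, B7–B8, B8–B9, B9–B10, B10–B11, B11–B12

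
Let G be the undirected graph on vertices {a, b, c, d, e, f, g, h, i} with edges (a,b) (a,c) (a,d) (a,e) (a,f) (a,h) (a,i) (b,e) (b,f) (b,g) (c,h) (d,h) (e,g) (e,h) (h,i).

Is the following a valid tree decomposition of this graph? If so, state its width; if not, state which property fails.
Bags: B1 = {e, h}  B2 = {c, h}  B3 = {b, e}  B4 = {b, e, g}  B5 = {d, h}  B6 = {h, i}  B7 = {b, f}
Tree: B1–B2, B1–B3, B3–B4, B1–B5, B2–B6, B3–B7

No — vertex a appears in no bag.

A tree decomposition must satisfy three properties: every vertex lies in some bag; for every edge, both endpoints lie together in some bag; and for every vertex, the bags containing it form a connected subtree. Here vertex a appears in no bag, so the decomposition is invalid.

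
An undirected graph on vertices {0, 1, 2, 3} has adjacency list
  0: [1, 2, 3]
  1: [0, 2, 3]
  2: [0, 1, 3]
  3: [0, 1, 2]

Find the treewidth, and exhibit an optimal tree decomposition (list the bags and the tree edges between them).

With just one bag of size 4, the width is 4 − 1 = 3, so tw(G) ≤ 3. On the other hand G contains the 4-clique {0, 1, 2, 3}. A clique must lie in a single bag of any decomposition, so no decomposition can have width below 3. Therefore the treewidth is 3.

Treewidth 3.
One optimal decomposition is:
Bags: B1 = {0, 1, 2, 3}
Tree: (single bag)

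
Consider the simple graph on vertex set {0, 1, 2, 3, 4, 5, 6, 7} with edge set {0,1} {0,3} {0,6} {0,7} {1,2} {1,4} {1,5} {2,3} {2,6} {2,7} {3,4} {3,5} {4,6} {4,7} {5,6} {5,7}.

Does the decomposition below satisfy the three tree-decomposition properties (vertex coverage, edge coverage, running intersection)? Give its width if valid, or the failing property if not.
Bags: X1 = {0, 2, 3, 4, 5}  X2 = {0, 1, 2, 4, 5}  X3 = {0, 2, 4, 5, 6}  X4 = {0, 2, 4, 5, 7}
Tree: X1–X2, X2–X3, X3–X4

Yes; width 4.

Every vertex of G appears in some bag (union = {0, 1, 2, 3, 4, 5, 6, 7}); every edge is covered by a bag; and for each vertex v the set of bags containing v is connected in the bag tree. The decomposition is therefore valid. The largest bag has 5 vertices, so the width is 4.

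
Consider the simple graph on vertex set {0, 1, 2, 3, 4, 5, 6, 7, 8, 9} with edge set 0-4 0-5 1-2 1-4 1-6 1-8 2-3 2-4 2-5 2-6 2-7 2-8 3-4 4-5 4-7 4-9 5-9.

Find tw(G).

2

A width-2 tree decomposition is:
Bags: B1 = {1, 2, 4}  B2 = {1, 2, 8}  B3 = {2, 3, 4}  B4 = {2, 4, 7}  B5 = {2, 4, 5}  B6 = {4, 5, 9}  B7 = {0, 4, 5}  B8 = {1, 2, 6}
Tree: B1–B2, B1–B3, B1–B4, B1–B5, B5–B6, B5–B7, B1–B8
Each bag holds 3 vertices, so the decomposition has width 2, which upper-bounds the treewidth. Conversely, {0, 4, 5} is a clique of size 3, and the vertices of any clique must share a bag in every tree decomposition; so some bag has ≥ 3 vertices and tw(G) ≥ 2. Hence tw(G) = 2 exactly.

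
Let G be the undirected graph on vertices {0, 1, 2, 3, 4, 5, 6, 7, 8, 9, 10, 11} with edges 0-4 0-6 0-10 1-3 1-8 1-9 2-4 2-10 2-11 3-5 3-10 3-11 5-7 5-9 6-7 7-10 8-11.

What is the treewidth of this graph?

A width-3 tree decomposition is:
Bags: B1 = {1, 8, 9, 11}  B2 = {1, 3, 9, 11}  B3 = {3, 5, 9, 11}  B4 = {2, 3, 5, 11}  B5 = {2, 3, 5, 10}  B6 = {2, 5, 7, 10}  B7 = {2, 4, 7, 10}  B8 = {0, 4, 7, 10}  B9 = {0, 4, 6, 7}
Tree: B1–B2, B2–B3, B3–B4, B4–B5, B5–B6, B6–B7, B7–B8, B8–B9
The largest bag has 4 vertices, giving width 3; this decomposition certifies tw(G) ≤ 3. For the lower bound: the 4 vertex sets {1,8,9}, {11}, {3}, {2,5,7,10} are disjoint, each induces a connected subgraph, and every pair is joined by at least one edge of G. Contracting each set to a single vertex therefore yields K_{4} as a minor, and since treewidth is minor-monotone, tw(G) ≥ tw(K_{4}) = 3. Hence tw(G) = 3 exactly.

3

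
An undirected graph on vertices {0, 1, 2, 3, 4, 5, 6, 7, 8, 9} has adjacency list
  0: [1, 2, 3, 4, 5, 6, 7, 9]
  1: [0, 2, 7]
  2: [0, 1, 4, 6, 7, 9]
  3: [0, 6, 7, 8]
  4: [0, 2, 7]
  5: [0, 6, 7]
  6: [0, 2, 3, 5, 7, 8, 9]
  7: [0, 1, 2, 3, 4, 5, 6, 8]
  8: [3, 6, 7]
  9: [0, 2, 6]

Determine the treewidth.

A width-3 tree decomposition is:
Bags: B1 = {0, 5, 6, 7}  B2 = {0, 3, 6, 7}  B3 = {0, 2, 6, 7}  B4 = {0, 2, 4, 7}  B5 = {3, 6, 7, 8}  B6 = {0, 2, 6, 9}  B7 = {0, 1, 2, 7}
Tree: B1–B2, B2–B3, B3–B4, B2–B5, B3–B6, B3–B7
Every bag has size at most 4, so the width is 4 − 1 = 3 and tw(G) ≤ 3. For the lower bound, the 4 vertices {0, 2, 6, 9} are pairwise adjacent, and any tree decomposition puts a clique entirely inside one bag — forcing width ≥ 3. The upper and lower bounds meet at 3, so that is the treewidth.

3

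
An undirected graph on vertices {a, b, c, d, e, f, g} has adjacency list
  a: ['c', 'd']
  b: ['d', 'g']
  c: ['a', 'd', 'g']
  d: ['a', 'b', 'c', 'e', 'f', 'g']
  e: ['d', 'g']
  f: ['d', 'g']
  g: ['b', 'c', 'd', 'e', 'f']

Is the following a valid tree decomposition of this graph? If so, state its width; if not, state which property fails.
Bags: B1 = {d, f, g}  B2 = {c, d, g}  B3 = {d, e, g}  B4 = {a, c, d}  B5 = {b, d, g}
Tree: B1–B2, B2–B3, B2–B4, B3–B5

Every vertex of G appears in some bag (union = {a, b, c, d, e, f, g}); every edge is covered by a bag; and for each vertex v the set of bags containing v is connected in the bag tree. The decomposition is therefore valid. The largest bag has 3 vertices, so the width is 2.

Yes; width 2.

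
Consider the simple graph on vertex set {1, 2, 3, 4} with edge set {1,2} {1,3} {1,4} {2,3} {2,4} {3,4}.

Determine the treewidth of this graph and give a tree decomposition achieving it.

Treewidth 3.
Bags: B1 = {1, 2, 3, 4}
Tree: (single bag)

With just one bag of size 4, the width is 4 − 1 = 3, so tw(G) ≤ 3. On the other hand G contains the 4-clique {1, 2, 3, 4}. A clique must lie in a single bag of any decomposition, so no decomposition can have width below 3. Therefore the treewidth is 3.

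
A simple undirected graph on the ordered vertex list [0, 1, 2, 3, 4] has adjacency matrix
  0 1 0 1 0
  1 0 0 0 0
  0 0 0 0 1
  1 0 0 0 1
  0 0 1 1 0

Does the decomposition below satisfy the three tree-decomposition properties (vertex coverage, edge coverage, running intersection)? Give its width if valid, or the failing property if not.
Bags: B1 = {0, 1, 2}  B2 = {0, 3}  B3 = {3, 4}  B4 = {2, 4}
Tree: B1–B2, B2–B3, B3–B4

No — bags containing vertex 2 are not connected in the tree.

A tree decomposition must satisfy three properties: every vertex lies in some bag; for every edge, both endpoints lie together in some bag; and for every vertex, the bags containing it form a connected subtree. Here bags containing vertex 2 are not connected in the tree, so the decomposition is invalid.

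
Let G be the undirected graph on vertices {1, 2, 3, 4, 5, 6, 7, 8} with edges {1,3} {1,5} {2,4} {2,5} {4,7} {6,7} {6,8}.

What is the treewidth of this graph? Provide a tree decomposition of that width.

Treewidth 1.
Bags: B1 = {6, 8}  B2 = {6, 7}  B3 = {4, 7}  B4 = {2, 4}  B5 = {2, 5}  B6 = {1, 5}  B7 = {1, 3}
Tree: B1–B2, B2–B3, B3–B4, B4–B5, B5–B6, B6–B7

The largest bag has 2 vertices, giving width 1; this decomposition certifies tw(G) ≤ 1. G has an edge, so its treewidth is at least 1. Combining the bounds, tw(G) = 1.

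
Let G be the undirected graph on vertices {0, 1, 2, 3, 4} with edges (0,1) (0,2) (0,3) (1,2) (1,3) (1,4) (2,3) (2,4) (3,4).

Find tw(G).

3

A width-3 tree decomposition is:
Bags: B1 = {0, 1, 2, 3}  B2 = {1, 2, 3, 4}
Tree: B1–B2
Every bag has size at most 4, so the width is 4 − 1 = 3 and tw(G) ≤ 3. Conversely, {0, 1, 2, 3} is a clique of size 4, and the vertices of any clique must share a bag in every tree decomposition; so some bag has ≥ 4 vertices and tw(G) ≥ 3. Combining the bounds, tw(G) = 3.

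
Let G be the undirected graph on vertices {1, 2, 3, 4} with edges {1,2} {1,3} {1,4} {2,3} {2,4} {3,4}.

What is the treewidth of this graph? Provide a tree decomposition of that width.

With just one bag of size 4, the width is 4 − 1 = 3, so tw(G) ≤ 3. On the other hand G contains the 4-clique {1, 2, 3, 4}. A clique must lie in a single bag of any decomposition, so no decomposition can have width below 3. Combining the bounds, tw(G) = 3.

Treewidth 3.
One optimal decomposition is:
Bags: B1 = {1, 2, 3, 4}
Tree: (single bag)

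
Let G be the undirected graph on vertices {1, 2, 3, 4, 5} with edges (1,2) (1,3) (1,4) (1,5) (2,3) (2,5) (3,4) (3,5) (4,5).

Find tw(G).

3

A width-3 tree decomposition is:
Bags: B1 = {1, 2, 3, 5}  B2 = {1, 3, 4, 5}
Tree: B1–B2
The largest bag has 4 vertices, giving width 3; this decomposition certifies tw(G) ≤ 3. Conversely, {1, 2, 3, 5} is a clique of size 4, and the vertices of any clique must share a bag in every tree decomposition; so some bag has ≥ 4 vertices and tw(G) ≥ 3. Combining the bounds, tw(G) = 3.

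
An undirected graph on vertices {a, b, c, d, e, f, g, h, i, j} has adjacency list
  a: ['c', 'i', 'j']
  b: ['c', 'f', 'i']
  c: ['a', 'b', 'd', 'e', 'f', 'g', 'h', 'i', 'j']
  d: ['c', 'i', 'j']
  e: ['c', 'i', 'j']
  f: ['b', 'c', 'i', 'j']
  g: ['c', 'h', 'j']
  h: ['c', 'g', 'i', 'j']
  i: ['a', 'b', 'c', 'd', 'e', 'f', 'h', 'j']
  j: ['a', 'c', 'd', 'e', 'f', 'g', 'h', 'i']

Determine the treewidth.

3

A width-3 tree decomposition is:
Bags: B1 = {c, d, i, j}  B2 = {c, f, i, j}  B3 = {b, c, f, i}  B4 = {c, e, i, j}  B5 = {a, c, i, j}  B6 = {c, h, i, j}  B7 = {c, g, h, j}
Tree: B1–B2, B2–B3, B1–B4, B1–B5, B4–B6, B6–B7
Every bag has size at most 4, so the width is 4 − 1 = 3 and tw(G) ≤ 3. On the other hand G contains the 4-clique {c, g, h, j}. A clique must lie in a single bag of any decomposition, so no decomposition can have width below 3. The upper and lower bounds meet at 3, so that is the treewidth.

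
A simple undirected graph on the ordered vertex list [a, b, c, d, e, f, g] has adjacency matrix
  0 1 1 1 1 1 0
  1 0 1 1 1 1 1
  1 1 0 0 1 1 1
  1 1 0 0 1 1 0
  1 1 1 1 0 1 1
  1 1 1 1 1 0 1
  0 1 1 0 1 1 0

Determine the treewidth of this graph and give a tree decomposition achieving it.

Every bag has size at most 5, so the width is 5 − 1 = 4 and tw(G) ≤ 4. Conversely, {a, b, d, e, f} is a clique of size 5, and the vertices of any clique must share a bag in every tree decomposition; so some bag has ≥ 5 vertices and tw(G) ≥ 4. Therefore the treewidth is 4.

Treewidth 4.
Bags: B1 = {a, b, c, e, f}  B2 = {b, c, e, f, g}  B3 = {a, b, d, e, f}
Tree: B1–B2, B1–B3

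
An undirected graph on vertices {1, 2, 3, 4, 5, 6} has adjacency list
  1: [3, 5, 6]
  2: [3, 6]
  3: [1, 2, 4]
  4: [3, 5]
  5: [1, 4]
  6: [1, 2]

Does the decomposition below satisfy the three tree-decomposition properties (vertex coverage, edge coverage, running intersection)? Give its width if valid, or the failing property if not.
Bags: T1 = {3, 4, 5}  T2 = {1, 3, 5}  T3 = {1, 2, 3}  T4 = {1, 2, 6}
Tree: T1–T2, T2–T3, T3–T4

Yes; width 2.

Vertex coverage: the bags together contain {1, 2, 3, 4, 5, 6}, the full vertex set. Edge coverage: each edge of G has both endpoints in at least one bag. Running intersection: for every vertex, the bags containing it form a connected subtree. All three properties hold, so this is a valid tree decomposition of width max|bag| − 1 = 2, and hence tw(G) ≤ 2.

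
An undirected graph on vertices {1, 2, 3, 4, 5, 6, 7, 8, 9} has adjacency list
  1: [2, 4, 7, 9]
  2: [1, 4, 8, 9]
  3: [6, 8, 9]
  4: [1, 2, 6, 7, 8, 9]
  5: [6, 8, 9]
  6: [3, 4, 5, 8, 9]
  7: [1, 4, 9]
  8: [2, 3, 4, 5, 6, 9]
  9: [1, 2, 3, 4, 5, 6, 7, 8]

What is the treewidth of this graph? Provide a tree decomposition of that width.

Treewidth 3.
Bags: B1 = {1, 2, 4, 9}  B2 = {1, 4, 7, 9}  B3 = {2, 4, 8, 9}  B4 = {4, 6, 8, 9}  B5 = {5, 6, 8, 9}  B6 = {3, 6, 8, 9}
Tree: B1–B2, B1–B3, B3–B4, B4–B5, B5–B6

The largest bag has 4 vertices, giving width 3; this decomposition certifies tw(G) ≤ 3. For the lower bound, the 4 vertices {3, 6, 8, 9} are pairwise adjacent, and any tree decomposition puts a clique entirely inside one bag — forcing width ≥ 3. Therefore the treewidth is 3.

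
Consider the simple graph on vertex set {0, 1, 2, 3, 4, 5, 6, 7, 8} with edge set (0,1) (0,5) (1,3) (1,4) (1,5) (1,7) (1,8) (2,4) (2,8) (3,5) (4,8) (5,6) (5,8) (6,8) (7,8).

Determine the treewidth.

A width-2 tree decomposition is:
Bags: B1 = {1, 4, 8}  B2 = {1, 5, 8}  B3 = {1, 7, 8}  B4 = {0, 1, 5}  B5 = {5, 6, 8}  B6 = {1, 3, 5}  B7 = {2, 4, 8}
Tree: B1–B2, B2–B3, B2–B4, B2–B5, B2–B6, B1–B7
Every bag has size at most 3, so the width is 3 − 1 = 2 and tw(G) ≤ 2. On the other hand G contains the 3-clique {1, 4, 8}. A clique must lie in a single bag of any decomposition, so no decomposition can have width below 2. Therefore the treewidth is 2.

2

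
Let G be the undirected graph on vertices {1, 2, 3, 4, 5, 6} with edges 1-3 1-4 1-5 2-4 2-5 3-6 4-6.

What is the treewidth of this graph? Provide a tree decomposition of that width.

Treewidth 2.
Bags: B1 = {2, 4, 5}  B2 = {1, 4, 5}  B3 = {1, 4, 6}  B4 = {1, 3, 6}
Tree: B1–B2, B2–B3, B3–B4

The largest bag has 3 vertices, giving width 2; this decomposition certifies tw(G) ≤ 2. Since 2–5–1–4–2 is a cycle in G, G is not acyclic. Forests are exactly the graphs of treewidth ≤ 1, so tw(G) ≥ 2. Therefore the treewidth is 2.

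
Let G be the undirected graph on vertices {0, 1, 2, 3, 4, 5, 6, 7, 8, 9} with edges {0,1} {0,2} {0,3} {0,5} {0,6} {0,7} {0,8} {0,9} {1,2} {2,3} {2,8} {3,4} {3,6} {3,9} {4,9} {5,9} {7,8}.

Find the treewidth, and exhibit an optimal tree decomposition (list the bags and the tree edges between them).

Every bag has size at most 3, so the width is 3 − 1 = 2 and tw(G) ≤ 2. Conversely, {0, 2, 8} is a clique of size 3, and the vertices of any clique must share a bag in every tree decomposition; so some bag has ≥ 3 vertices and tw(G) ≥ 2. Therefore the treewidth is 2.

Treewidth 2.
One such decomposition:
Bags: B1 = {0, 2, 8}  B2 = {0, 7, 8}  B3 = {0, 2, 3}  B4 = {0, 3, 9}  B5 = {0, 3, 6}  B6 = {0, 1, 2}  B7 = {3, 4, 9}  B8 = {0, 5, 9}
Tree: B1–B2, B1–B3, B3–B4, B3–B5, B3–B6, B4–B7, B4–B8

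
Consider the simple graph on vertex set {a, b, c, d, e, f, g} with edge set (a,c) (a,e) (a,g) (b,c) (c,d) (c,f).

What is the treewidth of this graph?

1

A width-1 tree decomposition is:
Bags: B1 = {c, f}  B2 = {c, d}  B3 = {a, c}  B4 = {b, c}  B5 = {a, g}  B6 = {a, e}
Tree: B1–B2, B2–B3, B3–B4, B3–B5, B5–B6
The largest bag has 2 vertices, giving width 1; this decomposition certifies tw(G) ≤ 1. Any graph with an edge has treewidth ≥ 1, and G has the edge f–c. Combining the bounds, tw(G) = 1.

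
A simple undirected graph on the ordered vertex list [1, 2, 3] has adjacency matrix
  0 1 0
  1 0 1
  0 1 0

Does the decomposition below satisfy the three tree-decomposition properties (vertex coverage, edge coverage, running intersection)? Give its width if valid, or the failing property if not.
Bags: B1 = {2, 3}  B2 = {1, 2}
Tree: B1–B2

Vertex coverage: the bags together contain {1, 2, 3}, the full vertex set. Edge coverage: each edge of G has both endpoints in at least one bag. Running intersection: for every vertex, the bags containing it form a connected subtree. All three properties hold, so this is a valid tree decomposition of width max|bag| − 1 = 1, and hence tw(G) ≤ 1.

Yes; width 1.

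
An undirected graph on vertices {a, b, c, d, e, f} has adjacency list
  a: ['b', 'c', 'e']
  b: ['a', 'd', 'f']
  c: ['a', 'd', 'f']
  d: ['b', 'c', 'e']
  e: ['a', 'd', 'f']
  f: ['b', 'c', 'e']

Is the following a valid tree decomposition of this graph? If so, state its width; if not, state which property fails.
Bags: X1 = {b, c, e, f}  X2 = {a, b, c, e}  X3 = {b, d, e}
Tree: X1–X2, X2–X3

A tree decomposition must satisfy three properties: every vertex lies in some bag; for every edge, both endpoints lie together in some bag; and for every vertex, the bags containing it form a connected subtree. Here edge (c,d) lies in no bag, so the decomposition is invalid.

No — edge (c,d) lies in no bag.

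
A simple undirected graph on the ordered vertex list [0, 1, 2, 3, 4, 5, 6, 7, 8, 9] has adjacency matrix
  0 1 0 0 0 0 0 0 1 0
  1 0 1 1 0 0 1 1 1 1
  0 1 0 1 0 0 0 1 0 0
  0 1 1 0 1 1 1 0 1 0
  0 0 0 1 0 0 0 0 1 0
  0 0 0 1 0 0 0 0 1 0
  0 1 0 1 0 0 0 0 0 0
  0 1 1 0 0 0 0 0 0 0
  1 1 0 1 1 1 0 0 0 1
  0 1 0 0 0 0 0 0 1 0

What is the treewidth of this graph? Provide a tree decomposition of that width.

Every bag has size at most 3, so the width is 3 − 1 = 2 and tw(G) ≤ 2. Conversely, {0, 1, 8} is a clique of size 3, and the vertices of any clique must share a bag in every tree decomposition; so some bag has ≥ 3 vertices and tw(G) ≥ 2. Hence tw(G) = 2 exactly.

Treewidth 2.
Bags: B1 = {3, 5, 8}  B2 = {1, 3, 8}  B3 = {1, 3, 6}  B4 = {0, 1, 8}  B5 = {1, 8, 9}  B6 = {3, 4, 8}  B7 = {1, 2, 3}  B8 = {1, 2, 7}
Tree: B1–B2, B2–B3, B2–B4, B2–B5, B1–B6, B3–B7, B7–B8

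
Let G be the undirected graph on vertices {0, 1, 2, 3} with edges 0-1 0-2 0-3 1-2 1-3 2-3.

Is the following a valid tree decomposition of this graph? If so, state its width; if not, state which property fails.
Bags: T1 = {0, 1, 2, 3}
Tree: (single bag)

Every vertex of G appears in some bag (union = {0, 1, 2, 3}); every edge is covered by a bag; and for each vertex v the set of bags containing v is connected in the bag tree. The decomposition is therefore valid. The largest bag has 4 vertices, so the width is 3.

Yes; width 3.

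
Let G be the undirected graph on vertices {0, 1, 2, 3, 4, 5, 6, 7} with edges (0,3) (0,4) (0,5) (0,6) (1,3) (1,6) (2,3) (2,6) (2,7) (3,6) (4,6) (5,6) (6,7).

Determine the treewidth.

2

A width-2 tree decomposition is:
Bags: B1 = {0, 3, 6}  B2 = {2, 3, 6}  B3 = {0, 5, 6}  B4 = {0, 4, 6}  B5 = {2, 6, 7}  B6 = {1, 3, 6}
Tree: B1–B2, B1–B3, B1–B4, B2–B5, B1–B6
The largest bag has 3 vertices, giving width 2; this decomposition certifies tw(G) ≤ 2. Conversely, {0, 3, 6} is a clique of size 3, and the vertices of any clique must share a bag in every tree decomposition; so some bag has ≥ 3 vertices and tw(G) ≥ 2. Hence tw(G) = 2 exactly.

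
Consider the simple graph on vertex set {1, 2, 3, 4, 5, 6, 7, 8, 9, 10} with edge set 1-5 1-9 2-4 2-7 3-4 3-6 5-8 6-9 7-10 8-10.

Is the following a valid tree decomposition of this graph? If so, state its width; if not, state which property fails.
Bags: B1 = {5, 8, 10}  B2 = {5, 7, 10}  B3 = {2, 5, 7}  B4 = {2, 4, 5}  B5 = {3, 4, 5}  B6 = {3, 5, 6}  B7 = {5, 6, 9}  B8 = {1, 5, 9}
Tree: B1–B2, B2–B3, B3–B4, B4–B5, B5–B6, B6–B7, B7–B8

Yes; width 2.

Checking the three conditions: (i) the bags cover all of {1, 2, 3, 4, 5, 6, 7, 8, 9, 10}; (ii) for each edge, some bag contains both endpoints; (iii) the bags containing any fixed vertex form a subtree. All hold, so the decomposition is valid with width 3 − 1 = 2.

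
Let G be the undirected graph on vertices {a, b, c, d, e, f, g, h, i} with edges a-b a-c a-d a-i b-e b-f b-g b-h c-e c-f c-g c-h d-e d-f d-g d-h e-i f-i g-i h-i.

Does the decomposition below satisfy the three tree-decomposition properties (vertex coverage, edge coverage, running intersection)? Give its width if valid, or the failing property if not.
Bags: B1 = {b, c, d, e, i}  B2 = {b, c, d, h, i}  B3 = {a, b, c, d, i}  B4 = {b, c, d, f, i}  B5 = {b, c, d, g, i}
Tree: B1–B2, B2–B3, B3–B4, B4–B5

Yes; width 4.

Every vertex of G appears in some bag (union = {a, b, c, d, e, f, g, h, i}); every edge is covered by a bag; and for each vertex v the set of bags containing v is connected in the bag tree. The decomposition is therefore valid. The largest bag has 5 vertices, so the width is 4.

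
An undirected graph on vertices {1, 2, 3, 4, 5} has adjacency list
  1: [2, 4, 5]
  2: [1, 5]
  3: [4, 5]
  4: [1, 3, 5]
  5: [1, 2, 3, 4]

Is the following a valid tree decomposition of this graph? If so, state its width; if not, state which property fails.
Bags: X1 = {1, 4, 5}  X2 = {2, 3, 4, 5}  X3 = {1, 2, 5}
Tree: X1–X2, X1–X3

No — bags containing vertex 2 are not connected in the tree.

A tree decomposition must satisfy three properties: every vertex lies in some bag; for every edge, both endpoints lie together in some bag; and for every vertex, the bags containing it form a connected subtree. Here bags containing vertex 2 are not connected in the tree, so the decomposition is invalid.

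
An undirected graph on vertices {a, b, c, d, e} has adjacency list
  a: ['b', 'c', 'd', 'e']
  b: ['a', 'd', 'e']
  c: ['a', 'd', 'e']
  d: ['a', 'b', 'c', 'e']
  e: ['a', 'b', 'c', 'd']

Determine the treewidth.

A width-3 tree decomposition is:
Bags: B1 = {a, c, d, e}  B2 = {a, b, d, e}
Tree: B1–B2
The largest bag has 4 vertices, giving width 3; this decomposition certifies tw(G) ≤ 3. On the other hand G contains the 4-clique {a, c, d, e}. A clique must lie in a single bag of any decomposition, so no decomposition can have width below 3. The upper and lower bounds meet at 3, so that is the treewidth.

3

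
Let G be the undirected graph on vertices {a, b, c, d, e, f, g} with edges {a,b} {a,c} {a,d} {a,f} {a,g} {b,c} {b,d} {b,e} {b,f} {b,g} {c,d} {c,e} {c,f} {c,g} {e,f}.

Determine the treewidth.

3

A width-3 tree decomposition is:
Bags: B1 = {b, c, e, f}  B2 = {a, b, c, f}  B3 = {a, b, c, d}  B4 = {a, b, c, g}
Tree: B1–B2, B2–B3, B3–B4
Each bag holds 4 vertices, so the decomposition has width 3, which upper-bounds the treewidth. For the lower bound, the 4 vertices {b, c, e, f} are pairwise adjacent, and any tree decomposition puts a clique entirely inside one bag — forcing width ≥ 3. Combining the bounds, tw(G) = 3.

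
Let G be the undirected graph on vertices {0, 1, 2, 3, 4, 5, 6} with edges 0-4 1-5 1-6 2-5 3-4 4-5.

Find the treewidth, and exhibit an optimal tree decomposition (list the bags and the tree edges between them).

Treewidth 1.
One such decomposition:
Bags: B1 = {1, 5}  B2 = {4, 5}  B3 = {1, 6}  B4 = {2, 5}  B5 = {0, 4}  B6 = {3, 4}
Tree: B1–B2, B1–B3, B2–B4, B2–B5, B2–B6

Each bag holds 2 vertices, so the decomposition has width 1, which upper-bounds the treewidth. G has an edge, so its treewidth is at least 1. The upper and lower bounds meet at 1, so that is the treewidth.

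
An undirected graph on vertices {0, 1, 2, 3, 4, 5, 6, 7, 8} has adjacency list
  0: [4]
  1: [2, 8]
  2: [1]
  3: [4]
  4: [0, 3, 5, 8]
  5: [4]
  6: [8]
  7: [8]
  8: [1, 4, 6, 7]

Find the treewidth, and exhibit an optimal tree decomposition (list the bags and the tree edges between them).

Treewidth 1.
Bags: B1 = {7, 8}  B2 = {4, 8}  B3 = {6, 8}  B4 = {1, 8}  B5 = {4, 5}  B6 = {3, 4}  B7 = {0, 4}  B8 = {1, 2}
Tree: B1–B2, B2–B3, B2–B4, B2–B5, B5–B6, B2–B7, B4–B8

The largest bag has 2 vertices, giving width 1; this decomposition certifies tw(G) ≤ 1. G has an edge, so its treewidth is at least 1. Therefore the treewidth is 1.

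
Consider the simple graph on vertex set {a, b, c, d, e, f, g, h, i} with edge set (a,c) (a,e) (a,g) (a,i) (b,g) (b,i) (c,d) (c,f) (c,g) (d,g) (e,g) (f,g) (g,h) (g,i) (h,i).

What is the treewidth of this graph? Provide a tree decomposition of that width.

The largest bag has 3 vertices, giving width 2; this decomposition certifies tw(G) ≤ 2. On the other hand G contains the 3-clique {c, d, g}. A clique must lie in a single bag of any decomposition, so no decomposition can have width below 2. Therefore the treewidth is 2.

Treewidth 2.
Bags: B1 = {c, d, g}  B2 = {a, c, g}  B3 = {a, g, i}  B4 = {b, g, i}  B5 = {g, h, i}  B6 = {c, f, g}  B7 = {a, e, g}
Tree: B1–B2, B2–B3, B3–B4, B4–B5, B1–B6, B2–B7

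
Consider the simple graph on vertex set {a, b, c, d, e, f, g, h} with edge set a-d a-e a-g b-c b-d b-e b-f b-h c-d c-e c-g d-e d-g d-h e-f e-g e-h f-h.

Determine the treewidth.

3

A width-3 tree decomposition is:
Bags: B1 = {b, c, d, e}  B2 = {b, d, e, h}  B3 = {c, d, e, g}  B4 = {a, d, e, g}  B5 = {b, e, f, h}
Tree: B1–B2, B1–B3, B3–B4, B2–B5
The largest bag has 4 vertices, giving width 3; this decomposition certifies tw(G) ≤ 3. On the other hand G contains the 4-clique {c, d, e, g}. A clique must lie in a single bag of any decomposition, so no decomposition can have width below 3. The upper and lower bounds meet at 3, so that is the treewidth.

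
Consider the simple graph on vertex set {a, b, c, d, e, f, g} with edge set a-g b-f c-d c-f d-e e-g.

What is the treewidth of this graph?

1

A width-1 tree decomposition is:
Bags: B1 = {a, g}  B2 = {e, g}  B3 = {d, e}  B4 = {c, d}  B5 = {c, f}  B6 = {b, f}
Tree: B1–B2, B2–B3, B3–B4, B4–B5, B5–B6
Every bag has size at most 2, so the width is 2 − 1 = 1 and tw(G) ≤ 1. Since G has at least one edge (e.g. a–g), it is not an edgeless graph, so tw(G) ≥ 1. Combining the bounds, tw(G) = 1.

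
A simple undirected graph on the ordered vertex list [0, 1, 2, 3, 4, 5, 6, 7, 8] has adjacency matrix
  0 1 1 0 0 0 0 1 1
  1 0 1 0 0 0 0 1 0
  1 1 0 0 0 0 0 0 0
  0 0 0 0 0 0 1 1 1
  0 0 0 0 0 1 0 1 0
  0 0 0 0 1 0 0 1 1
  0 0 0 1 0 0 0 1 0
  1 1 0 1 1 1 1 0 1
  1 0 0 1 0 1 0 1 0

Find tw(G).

A width-2 tree decomposition is:
Bags: B1 = {0, 7, 8}  B2 = {5, 7, 8}  B3 = {4, 5, 7}  B4 = {0, 1, 7}  B5 = {3, 7, 8}  B6 = {3, 6, 7}  B7 = {0, 1, 2}
Tree: B1–B2, B2–B3, B1–B4, B1–B5, B5–B6, B4–B7
The largest bag has 3 vertices, giving width 2; this decomposition certifies tw(G) ≤ 2. On the other hand G contains the 3-clique {0, 1, 2}. A clique must lie in a single bag of any decomposition, so no decomposition can have width below 2. Hence tw(G) = 2 exactly.

2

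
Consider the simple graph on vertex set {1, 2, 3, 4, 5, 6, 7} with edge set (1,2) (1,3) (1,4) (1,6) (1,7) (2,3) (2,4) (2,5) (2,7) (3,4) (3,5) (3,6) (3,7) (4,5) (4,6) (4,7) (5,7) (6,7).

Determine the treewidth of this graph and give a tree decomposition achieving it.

Each bag holds 5 vertices, so the decomposition has width 4, which upper-bounds the treewidth. Conversely, {1, 2, 3, 4, 7} is a clique of size 5, and the vertices of any clique must share a bag in every tree decomposition; so some bag has ≥ 5 vertices and tw(G) ≥ 4. The upper and lower bounds meet at 4, so that is the treewidth.

Treewidth 4.
One optimal decomposition is:
Bags: B1 = {1, 2, 3, 4, 7}  B2 = {2, 3, 4, 5, 7}  B3 = {1, 3, 4, 6, 7}
Tree: B1–B2, B1–B3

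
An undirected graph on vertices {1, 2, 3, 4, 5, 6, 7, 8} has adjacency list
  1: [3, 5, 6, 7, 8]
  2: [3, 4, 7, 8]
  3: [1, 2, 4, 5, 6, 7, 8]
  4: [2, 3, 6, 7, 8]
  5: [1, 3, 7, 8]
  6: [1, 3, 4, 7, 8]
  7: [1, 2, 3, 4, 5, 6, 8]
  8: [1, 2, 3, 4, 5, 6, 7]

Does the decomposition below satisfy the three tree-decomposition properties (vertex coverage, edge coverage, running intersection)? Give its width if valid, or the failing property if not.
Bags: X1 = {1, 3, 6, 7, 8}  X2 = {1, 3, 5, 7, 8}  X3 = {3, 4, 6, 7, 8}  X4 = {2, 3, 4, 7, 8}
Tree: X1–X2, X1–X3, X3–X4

Every vertex of G appears in some bag (union = {1, 2, 3, 4, 5, 6, 7, 8}); every edge is covered by a bag; and for each vertex v the set of bags containing v is connected in the bag tree. The decomposition is therefore valid. The largest bag has 5 vertices, so the width is 4.

Yes; width 4.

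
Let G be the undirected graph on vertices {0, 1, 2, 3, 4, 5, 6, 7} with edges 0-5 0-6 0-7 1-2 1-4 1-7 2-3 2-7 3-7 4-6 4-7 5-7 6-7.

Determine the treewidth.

2

A width-2 tree decomposition is:
Bags: B1 = {1, 2, 7}  B2 = {1, 4, 7}  B3 = {4, 6, 7}  B4 = {2, 3, 7}  B5 = {0, 6, 7}  B6 = {0, 5, 7}
Tree: B1–B2, B2–B3, B1–B4, B3–B5, B5–B6
The largest bag has 3 vertices, giving width 2; this decomposition certifies tw(G) ≤ 2. For the lower bound, the 3 vertices {0, 5, 7} are pairwise adjacent, and any tree decomposition puts a clique entirely inside one bag — forcing width ≥ 2. Combining the bounds, tw(G) = 2.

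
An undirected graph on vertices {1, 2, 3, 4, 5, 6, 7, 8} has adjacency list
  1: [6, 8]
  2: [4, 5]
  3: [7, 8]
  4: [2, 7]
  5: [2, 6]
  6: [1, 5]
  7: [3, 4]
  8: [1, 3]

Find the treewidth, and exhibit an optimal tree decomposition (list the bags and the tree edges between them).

Treewidth 2.
One such decomposition:
Bags: B1 = {2, 4, 7}  B2 = {2, 3, 7}  B3 = {2, 3, 8}  B4 = {1, 2, 8}  B5 = {1, 2, 6}  B6 = {2, 5, 6}
Tree: B1–B2, B2–B3, B3–B4, B4–B5, B5–B6

Each bag holds 3 vertices, so the decomposition has width 2, which upper-bounds the treewidth. Since 2–4–7–3–8–1–6–5–2 is a cycle in G, G is not acyclic. Forests are exactly the graphs of treewidth ≤ 1, so tw(G) ≥ 2. Combining the bounds, tw(G) = 2.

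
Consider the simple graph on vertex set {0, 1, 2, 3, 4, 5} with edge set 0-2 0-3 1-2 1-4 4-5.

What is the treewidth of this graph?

A width-1 tree decomposition is:
Bags: B1 = {4, 5}  B2 = {1, 4}  B3 = {1, 2}  B4 = {0, 2}  B5 = {0, 3}
Tree: B1–B2, B2–B3, B3–B4, B4–B5
Each bag holds 2 vertices, so the decomposition has width 1, which upper-bounds the treewidth. Since G has at least one edge (e.g. 5–4), it is not an edgeless graph, so tw(G) ≥ 1. Therefore the treewidth is 1.

1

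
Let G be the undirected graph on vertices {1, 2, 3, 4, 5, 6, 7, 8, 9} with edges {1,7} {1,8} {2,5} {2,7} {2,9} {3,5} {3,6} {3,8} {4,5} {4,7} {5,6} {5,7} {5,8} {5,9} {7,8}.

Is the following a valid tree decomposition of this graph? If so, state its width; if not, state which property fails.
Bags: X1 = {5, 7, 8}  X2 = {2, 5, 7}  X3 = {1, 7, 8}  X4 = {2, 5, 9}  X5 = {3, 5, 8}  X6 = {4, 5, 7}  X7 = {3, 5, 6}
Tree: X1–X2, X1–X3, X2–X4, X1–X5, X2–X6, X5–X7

Vertex coverage: the bags together contain {1, 2, 3, 4, 5, 6, 7, 8, 9}, the full vertex set. Edge coverage: each edge of G has both endpoints in at least one bag. Running intersection: for every vertex, the bags containing it form a connected subtree. All three properties hold, so this is a valid tree decomposition of width max|bag| − 1 = 2, and hence tw(G) ≤ 2.

Yes; width 2.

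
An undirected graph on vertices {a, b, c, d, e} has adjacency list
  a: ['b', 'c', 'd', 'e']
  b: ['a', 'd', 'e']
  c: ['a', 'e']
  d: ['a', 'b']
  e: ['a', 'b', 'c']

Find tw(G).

A width-2 tree decomposition is:
Bags: B1 = {a, c, e}  B2 = {a, b, e}  B3 = {a, b, d}
Tree: B1–B2, B2–B3
The largest bag has 3 vertices, giving width 2; this decomposition certifies tw(G) ≤ 2. On the other hand G contains the 3-clique {a, b, d}. A clique must lie in a single bag of any decomposition, so no decomposition can have width below 2. The upper and lower bounds meet at 2, so that is the treewidth.

2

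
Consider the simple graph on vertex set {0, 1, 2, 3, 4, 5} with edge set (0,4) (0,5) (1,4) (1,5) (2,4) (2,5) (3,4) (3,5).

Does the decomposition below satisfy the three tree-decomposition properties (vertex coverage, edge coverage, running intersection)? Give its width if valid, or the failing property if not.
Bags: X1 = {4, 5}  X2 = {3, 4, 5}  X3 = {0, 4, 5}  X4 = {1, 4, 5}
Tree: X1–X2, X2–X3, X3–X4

A tree decomposition must satisfy three properties: every vertex lies in some bag; for every edge, both endpoints lie together in some bag; and for every vertex, the bags containing it form a connected subtree. Here vertex 2 appears in no bag, so the decomposition is invalid.

No — vertex 2 appears in no bag.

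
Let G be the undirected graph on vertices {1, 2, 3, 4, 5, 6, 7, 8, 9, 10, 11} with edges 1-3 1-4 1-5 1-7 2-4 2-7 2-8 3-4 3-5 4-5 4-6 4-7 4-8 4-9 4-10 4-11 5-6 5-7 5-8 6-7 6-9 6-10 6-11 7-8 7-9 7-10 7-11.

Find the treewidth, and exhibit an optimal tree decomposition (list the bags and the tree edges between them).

Treewidth 3.
One such decomposition:
Bags: B1 = {4, 5, 6, 7}  B2 = {4, 6, 7, 9}  B3 = {1, 4, 5, 7}  B4 = {1, 3, 4, 5}  B5 = {4, 5, 7, 8}  B6 = {2, 4, 7, 8}  B7 = {4, 6, 7, 11}  B8 = {4, 6, 7, 10}
Tree: B1–B2, B1–B3, B3–B4, B1–B5, B5–B6, B1–B7, B7–B8

Every bag has size at most 4, so the width is 4 − 1 = 3 and tw(G) ≤ 3. Conversely, {1, 3, 4, 5} is a clique of size 4, and the vertices of any clique must share a bag in every tree decomposition; so some bag has ≥ 4 vertices and tw(G) ≥ 3. The upper and lower bounds meet at 3, so that is the treewidth.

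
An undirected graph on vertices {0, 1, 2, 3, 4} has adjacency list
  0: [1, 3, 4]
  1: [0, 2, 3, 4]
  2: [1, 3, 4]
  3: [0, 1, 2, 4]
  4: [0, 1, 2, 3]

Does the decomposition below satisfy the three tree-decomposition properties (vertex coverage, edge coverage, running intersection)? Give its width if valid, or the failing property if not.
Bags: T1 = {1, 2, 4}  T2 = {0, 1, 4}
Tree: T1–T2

No — vertex 3 appears in no bag.

A tree decomposition must satisfy three properties: every vertex lies in some bag; for every edge, both endpoints lie together in some bag; and for every vertex, the bags containing it form a connected subtree. Here vertex 3 appears in no bag, so the decomposition is invalid.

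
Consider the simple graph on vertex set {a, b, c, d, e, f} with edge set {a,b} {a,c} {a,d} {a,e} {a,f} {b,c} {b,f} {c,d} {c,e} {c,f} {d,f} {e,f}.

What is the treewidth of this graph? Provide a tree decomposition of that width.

Each bag holds 4 vertices, so the decomposition has width 3, which upper-bounds the treewidth. Conversely, {a, c, d, f} is a clique of size 4, and the vertices of any clique must share a bag in every tree decomposition; so some bag has ≥ 4 vertices and tw(G) ≥ 3. Combining the bounds, tw(G) = 3.

Treewidth 3.
One such decomposition:
Bags: B1 = {a, c, e, f}  B2 = {a, b, c, f}  B3 = {a, c, d, f}
Tree: B1–B2, B1–B3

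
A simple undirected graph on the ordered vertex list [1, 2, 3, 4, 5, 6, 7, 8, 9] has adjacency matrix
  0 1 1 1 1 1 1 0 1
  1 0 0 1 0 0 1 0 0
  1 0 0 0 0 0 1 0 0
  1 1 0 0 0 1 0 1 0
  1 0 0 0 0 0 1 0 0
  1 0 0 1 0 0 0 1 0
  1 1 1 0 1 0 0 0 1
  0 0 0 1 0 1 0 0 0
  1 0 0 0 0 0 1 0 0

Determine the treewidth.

2

A width-2 tree decomposition is:
Bags: B1 = {1, 5, 7}  B2 = {1, 2, 7}  B3 = {1, 2, 4}  B4 = {1, 4, 6}  B5 = {1, 3, 7}  B6 = {1, 7, 9}  B7 = {4, 6, 8}
Tree: B1–B2, B2–B3, B3–B4, B2–B5, B2–B6, B4–B7
Every bag has size at most 3, so the width is 3 − 1 = 2 and tw(G) ≤ 2. For the lower bound, the 3 vertices {4, 6, 8} are pairwise adjacent, and any tree decomposition puts a clique entirely inside one bag — forcing width ≥ 2. Combining the bounds, tw(G) = 2.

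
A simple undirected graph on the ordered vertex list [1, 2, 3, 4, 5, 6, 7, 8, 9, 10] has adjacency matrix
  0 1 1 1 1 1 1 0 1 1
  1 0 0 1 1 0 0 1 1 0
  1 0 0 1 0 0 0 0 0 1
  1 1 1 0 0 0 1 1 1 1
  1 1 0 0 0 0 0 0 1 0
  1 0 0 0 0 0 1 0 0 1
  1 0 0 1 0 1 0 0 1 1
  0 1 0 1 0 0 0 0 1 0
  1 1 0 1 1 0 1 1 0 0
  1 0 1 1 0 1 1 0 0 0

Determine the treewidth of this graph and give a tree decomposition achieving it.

The largest bag has 4 vertices, giving width 3; this decomposition certifies tw(G) ≤ 3. On the other hand G contains the 4-clique {2, 4, 8, 9}. A clique must lie in a single bag of any decomposition, so no decomposition can have width below 3. The upper and lower bounds meet at 3, so that is the treewidth.

Treewidth 3.
One such decomposition:
Bags: B1 = {2, 4, 8, 9}  B2 = {1, 2, 4, 9}  B3 = {1, 4, 7, 9}  B4 = {1, 4, 7, 10}  B5 = {1, 3, 4, 10}  B6 = {1, 2, 5, 9}  B7 = {1, 6, 7, 10}
Tree: B1–B2, B2–B3, B3–B4, B4–B5, B2–B6, B4–B7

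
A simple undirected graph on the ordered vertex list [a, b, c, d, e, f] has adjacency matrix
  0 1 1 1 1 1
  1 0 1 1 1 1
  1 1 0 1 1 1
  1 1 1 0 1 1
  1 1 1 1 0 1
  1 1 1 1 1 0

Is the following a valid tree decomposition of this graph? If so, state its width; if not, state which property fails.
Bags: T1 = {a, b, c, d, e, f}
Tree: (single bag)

Yes; width 5.

Checking the three conditions: (i) the bags cover all of {a, b, c, d, e, f}; (ii) for each edge, some bag contains both endpoints; (iii) the bags containing any fixed vertex form a subtree. All hold, so the decomposition is valid with width 6 − 1 = 5.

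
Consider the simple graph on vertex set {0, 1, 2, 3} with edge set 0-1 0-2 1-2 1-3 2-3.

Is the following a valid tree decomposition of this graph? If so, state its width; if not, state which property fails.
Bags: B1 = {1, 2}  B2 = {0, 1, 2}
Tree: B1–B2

A tree decomposition must satisfy three properties: every vertex lies in some bag; for every edge, both endpoints lie together in some bag; and for every vertex, the bags containing it form a connected subtree. Here vertex 3 appears in no bag, so the decomposition is invalid.

No — vertex 3 appears in no bag.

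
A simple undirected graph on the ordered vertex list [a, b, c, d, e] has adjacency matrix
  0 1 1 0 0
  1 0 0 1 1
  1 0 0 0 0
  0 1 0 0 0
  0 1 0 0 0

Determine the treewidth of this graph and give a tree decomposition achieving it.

Treewidth 1.
One such decomposition:
Bags: B1 = {a, b}  B2 = {a, c}  B3 = {b, e}  B4 = {b, d}
Tree: B1–B2, B1–B3, B3–B4

Each bag holds 2 vertices, so the decomposition has width 1, which upper-bounds the treewidth. G has an edge, so its treewidth is at least 1. Therefore the treewidth is 1.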